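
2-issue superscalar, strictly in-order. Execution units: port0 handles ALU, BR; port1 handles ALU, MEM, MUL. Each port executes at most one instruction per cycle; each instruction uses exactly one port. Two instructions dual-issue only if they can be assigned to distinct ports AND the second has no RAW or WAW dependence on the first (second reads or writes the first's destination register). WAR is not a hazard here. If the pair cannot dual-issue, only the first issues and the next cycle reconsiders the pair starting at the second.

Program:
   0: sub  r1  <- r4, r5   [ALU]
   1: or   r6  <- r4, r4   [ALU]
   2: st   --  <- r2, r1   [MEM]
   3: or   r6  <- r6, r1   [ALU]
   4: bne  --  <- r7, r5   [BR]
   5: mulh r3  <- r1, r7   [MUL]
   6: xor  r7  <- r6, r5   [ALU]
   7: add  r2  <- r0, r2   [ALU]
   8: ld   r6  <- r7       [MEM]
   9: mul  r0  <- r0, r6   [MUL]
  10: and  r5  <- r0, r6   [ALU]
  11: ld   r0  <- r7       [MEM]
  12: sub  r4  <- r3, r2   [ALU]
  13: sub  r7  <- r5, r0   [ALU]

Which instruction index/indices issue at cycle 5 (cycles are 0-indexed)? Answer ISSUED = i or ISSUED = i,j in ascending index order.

0. sub.ALU+or.ALU @i0&i1  | pair
1. st.MEM+or.ALU @i2&i3  | pair
2. bne.BR+mulh.MUL @i4&i5  | pair
3. xor.ALU+add.ALU @i6&i7  | pair
4. ld.MEM @i8  | no-port MEM/MUL
5. mul.MUL @i9  | RAW r0
6. and.ALU+ld.MEM @i10&i11  | pair
7. sub.ALU+sub.ALU @i12&i13  | pair

ISSUED = 9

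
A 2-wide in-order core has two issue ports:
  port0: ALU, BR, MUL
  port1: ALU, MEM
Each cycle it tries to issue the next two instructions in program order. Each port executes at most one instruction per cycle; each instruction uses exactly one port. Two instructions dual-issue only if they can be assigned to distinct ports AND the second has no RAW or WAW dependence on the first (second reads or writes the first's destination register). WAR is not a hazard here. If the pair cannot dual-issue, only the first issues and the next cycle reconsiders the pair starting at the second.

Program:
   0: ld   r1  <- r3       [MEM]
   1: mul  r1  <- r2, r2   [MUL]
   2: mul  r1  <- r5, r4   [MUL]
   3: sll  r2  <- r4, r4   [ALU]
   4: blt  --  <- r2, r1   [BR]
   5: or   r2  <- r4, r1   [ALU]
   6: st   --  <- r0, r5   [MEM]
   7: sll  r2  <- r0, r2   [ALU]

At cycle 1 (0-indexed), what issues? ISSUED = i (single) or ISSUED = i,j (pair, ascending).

ISSUED = 1

#0 head=0: ld i0 WAW r1
#1 head=1: mul i1 no-port MUL/MUL
#2 head=2: mul;sll i2&i3 dual
#3 head=4: blt;or i4&i5 dual
#4 head=6: st;sll i6&i7 dual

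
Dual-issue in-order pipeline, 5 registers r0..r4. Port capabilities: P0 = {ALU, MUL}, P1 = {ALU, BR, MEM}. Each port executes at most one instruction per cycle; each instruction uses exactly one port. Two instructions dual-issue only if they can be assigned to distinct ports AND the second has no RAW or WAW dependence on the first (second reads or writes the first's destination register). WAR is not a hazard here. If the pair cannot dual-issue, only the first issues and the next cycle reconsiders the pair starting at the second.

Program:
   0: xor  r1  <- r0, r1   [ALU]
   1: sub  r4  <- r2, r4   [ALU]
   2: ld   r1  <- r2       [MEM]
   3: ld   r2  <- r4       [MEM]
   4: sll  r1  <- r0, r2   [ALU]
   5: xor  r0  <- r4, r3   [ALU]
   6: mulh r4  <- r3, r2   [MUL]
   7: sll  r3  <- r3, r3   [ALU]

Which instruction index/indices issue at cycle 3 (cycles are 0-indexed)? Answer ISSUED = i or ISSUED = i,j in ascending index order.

[0] i0,i1  xor+sub  -- pair
[1] i2  ld  -- no-port MEM/MEM
[2] i3  ld  -- RAW r2
[3] i4,i5  sll+xor  -- pair
[4] i6,i7  mulh+sll  -- pair

ISSUED = 4,5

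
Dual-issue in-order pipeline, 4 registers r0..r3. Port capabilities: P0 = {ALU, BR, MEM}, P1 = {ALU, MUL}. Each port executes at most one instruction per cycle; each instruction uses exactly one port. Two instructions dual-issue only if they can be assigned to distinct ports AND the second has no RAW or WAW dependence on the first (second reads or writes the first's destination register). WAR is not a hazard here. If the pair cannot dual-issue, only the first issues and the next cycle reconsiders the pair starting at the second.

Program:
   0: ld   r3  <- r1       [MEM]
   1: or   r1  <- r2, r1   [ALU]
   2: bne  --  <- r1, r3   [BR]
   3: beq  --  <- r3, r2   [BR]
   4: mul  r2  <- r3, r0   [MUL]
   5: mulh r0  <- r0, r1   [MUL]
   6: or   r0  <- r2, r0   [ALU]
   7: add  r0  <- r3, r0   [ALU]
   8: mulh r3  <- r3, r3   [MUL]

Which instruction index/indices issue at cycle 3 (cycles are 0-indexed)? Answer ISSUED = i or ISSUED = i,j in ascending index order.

ISSUED = 5

[0] i0&i1  ld;or  -- 2-wide
[1] i2  bne  -- no-port BR/BR
[2] i3&i4  beq;mul  -- 2-wide
[3] i5  mulh  -- RAW+WAW r0
[4] i6  or  -- RAW+WAW r0
[5] i7&i8  add;mulh  -- 2-wide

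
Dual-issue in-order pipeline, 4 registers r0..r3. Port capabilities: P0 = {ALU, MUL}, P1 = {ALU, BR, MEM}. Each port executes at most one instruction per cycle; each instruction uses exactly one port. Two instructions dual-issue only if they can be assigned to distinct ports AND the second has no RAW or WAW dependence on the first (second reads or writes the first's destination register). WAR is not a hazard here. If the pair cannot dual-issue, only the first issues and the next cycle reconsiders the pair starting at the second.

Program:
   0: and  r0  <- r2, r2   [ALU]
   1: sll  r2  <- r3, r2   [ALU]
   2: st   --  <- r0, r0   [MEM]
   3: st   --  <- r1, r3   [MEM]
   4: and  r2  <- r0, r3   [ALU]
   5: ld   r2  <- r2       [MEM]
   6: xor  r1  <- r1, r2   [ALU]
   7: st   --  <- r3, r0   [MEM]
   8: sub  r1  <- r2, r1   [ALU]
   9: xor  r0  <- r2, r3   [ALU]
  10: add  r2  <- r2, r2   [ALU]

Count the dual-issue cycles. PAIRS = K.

[0] i0&i1  and.ALU+sll.ALU  -- 2-wide
[1] i2  st.MEM  -- no-port MEM/MEM
[2] i3&i4  st.MEM+and.ALU  -- 2-wide
[3] i5  ld.MEM  -- RAW r2
[4] i6&i7  xor.ALU+st.MEM  -- 2-wide
[5] i8&i9  sub.ALU+xor.ALU  -- 2-wide
[6] i10  add.ALU  -- tail

PAIRS = 4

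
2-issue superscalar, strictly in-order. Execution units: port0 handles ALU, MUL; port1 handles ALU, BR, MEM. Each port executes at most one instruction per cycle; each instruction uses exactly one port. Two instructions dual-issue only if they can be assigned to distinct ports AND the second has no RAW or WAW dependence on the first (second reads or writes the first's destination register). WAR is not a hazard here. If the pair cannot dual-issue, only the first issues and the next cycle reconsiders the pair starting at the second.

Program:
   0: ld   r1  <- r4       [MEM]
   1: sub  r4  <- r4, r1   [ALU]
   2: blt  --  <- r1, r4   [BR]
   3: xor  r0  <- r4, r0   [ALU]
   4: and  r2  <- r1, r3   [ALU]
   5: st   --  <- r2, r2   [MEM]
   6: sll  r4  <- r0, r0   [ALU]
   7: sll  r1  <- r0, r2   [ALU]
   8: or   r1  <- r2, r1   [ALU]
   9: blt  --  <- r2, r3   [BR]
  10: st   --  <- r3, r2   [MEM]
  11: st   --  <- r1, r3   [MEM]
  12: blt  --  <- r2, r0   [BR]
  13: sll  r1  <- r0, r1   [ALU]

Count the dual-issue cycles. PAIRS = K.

PAIRS = 4

0. ld.MEM @i0  | RAW r1
1. sub.ALU @i1  | RAW r4
2. blt.BR+xor.ALU @i2,i3  | pair
3. and.ALU @i4  | RAW r2
4. st.MEM+sll.ALU @i5,i6  | pair
5. sll.ALU @i7  | RAW+WAW r1
6. or.ALU+blt.BR @i8,i9  | pair
7. st.MEM @i10  | no-port MEM/MEM
8. st.MEM @i11  | no-port MEM/BR
9. blt.BR+sll.ALU @i12,i13  | pair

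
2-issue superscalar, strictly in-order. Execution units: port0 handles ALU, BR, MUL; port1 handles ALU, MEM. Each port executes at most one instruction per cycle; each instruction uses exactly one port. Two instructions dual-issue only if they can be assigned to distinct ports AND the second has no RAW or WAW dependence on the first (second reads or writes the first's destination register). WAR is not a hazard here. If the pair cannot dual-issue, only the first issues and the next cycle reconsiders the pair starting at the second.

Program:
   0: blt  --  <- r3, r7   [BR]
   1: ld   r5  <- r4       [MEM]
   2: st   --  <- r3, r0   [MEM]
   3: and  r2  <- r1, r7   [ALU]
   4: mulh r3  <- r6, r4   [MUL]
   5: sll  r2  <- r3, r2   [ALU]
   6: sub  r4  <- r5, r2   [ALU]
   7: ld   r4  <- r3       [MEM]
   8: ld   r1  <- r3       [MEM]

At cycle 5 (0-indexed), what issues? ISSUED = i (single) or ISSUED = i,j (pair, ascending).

ISSUED = 7

  cy0 -> i0/i1 (blt+ld) dual
  cy1 -> i2/i3 (st+and) dual
  cy2 -> i4 (mulh) RAW r3
  cy3 -> i5 (sll) RAW r2
  cy4 -> i6 (sub) WAW r4
  cy5 -> i7 (ld) no-port MEM/MEM
  cy6 -> i8 (ld) tail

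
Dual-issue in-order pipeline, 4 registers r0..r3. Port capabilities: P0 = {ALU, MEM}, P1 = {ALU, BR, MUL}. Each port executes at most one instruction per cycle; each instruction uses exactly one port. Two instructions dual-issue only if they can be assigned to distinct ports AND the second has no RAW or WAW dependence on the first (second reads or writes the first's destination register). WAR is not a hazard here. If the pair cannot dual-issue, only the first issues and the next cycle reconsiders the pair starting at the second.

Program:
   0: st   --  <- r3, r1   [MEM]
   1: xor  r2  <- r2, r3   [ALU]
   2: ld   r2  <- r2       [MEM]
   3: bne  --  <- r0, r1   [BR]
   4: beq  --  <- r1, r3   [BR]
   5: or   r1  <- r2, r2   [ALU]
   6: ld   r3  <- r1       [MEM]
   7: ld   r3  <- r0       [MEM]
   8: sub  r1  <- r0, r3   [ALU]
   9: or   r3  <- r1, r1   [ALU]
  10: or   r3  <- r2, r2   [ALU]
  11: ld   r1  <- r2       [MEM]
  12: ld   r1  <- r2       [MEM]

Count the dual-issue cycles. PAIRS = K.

#0 head=0: st.MEM;xor.ALU i0/i1 2-wide
#1 head=2: ld.MEM;bne.BR i2/i3 2-wide
#2 head=4: beq.BR;or.ALU i4/i5 2-wide
#3 head=6: ld.MEM i6 no-port MEM/MEM
#4 head=7: ld.MEM i7 RAW r3
#5 head=8: sub.ALU i8 RAW r1
#6 head=9: or.ALU i9 WAW r3
#7 head=10: or.ALU;ld.MEM i10/i11 2-wide
#8 head=12: ld.MEM i12 tail

PAIRS = 4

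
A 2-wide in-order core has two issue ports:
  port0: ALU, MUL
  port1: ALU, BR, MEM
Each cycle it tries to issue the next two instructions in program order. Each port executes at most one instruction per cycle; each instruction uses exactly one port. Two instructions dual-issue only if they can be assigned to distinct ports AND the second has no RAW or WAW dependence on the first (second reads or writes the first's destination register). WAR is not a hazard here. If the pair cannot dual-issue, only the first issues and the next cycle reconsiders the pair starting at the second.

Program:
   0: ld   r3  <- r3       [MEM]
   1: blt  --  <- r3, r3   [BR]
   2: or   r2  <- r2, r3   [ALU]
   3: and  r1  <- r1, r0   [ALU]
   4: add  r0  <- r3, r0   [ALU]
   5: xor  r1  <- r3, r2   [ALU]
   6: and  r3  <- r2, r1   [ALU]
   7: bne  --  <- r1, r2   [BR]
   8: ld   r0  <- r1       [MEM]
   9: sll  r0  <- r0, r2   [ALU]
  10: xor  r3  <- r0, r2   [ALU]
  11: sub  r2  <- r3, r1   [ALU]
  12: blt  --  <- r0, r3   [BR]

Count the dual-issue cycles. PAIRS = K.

t=0 i0:ld ; no-port MEM/BR
t=1 i1,i2:blt+or ; dual
t=2 i3,i4:and+add ; dual
t=3 i5:xor ; RAW r1
t=4 i6,i7:and+bne ; dual
t=5 i8:ld ; RAW+WAW r0
t=6 i9:sll ; RAW r0
t=7 i10:xor ; RAW r3
t=8 i11,i12:sub+blt ; dual

PAIRS = 4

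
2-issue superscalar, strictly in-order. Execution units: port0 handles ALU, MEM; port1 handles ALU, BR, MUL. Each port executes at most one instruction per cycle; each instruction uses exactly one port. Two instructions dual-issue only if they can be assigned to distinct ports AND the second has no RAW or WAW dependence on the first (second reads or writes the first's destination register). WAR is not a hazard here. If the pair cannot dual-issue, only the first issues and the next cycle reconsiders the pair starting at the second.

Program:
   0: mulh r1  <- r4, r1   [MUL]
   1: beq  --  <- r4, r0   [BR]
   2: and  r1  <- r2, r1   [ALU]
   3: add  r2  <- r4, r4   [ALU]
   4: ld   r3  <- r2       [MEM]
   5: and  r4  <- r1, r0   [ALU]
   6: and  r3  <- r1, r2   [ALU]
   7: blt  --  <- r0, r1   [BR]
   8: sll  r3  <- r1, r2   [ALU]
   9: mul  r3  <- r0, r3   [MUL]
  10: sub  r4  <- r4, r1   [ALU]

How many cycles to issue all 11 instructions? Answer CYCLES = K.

c0: i0 mulh.MUL  no-port MUL/BR
c1: i1+i2 beq.BR;and.ALU  2-wide
c2: i3 add.ALU  RAW r2
c3: i4+i5 ld.MEM;and.ALU  2-wide
c4: i6+i7 and.ALU;blt.BR  2-wide
c5: i8 sll.ALU  RAW+WAW r3
c6: i9+i10 mul.MUL;sub.ALU  2-wide

CYCLES = 7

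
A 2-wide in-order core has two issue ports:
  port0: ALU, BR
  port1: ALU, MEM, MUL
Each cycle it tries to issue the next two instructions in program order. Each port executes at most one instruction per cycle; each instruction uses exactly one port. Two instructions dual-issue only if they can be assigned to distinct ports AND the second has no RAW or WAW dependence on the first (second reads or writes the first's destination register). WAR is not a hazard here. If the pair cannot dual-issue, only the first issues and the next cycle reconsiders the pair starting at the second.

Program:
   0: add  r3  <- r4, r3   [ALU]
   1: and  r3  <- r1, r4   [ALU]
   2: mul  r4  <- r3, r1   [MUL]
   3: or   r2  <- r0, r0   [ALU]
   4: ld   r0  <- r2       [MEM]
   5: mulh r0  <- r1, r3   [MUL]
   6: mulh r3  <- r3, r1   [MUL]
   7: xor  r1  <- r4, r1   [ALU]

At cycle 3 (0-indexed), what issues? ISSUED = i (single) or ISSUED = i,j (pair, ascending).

ISSUED = 4

c0: i0 add.ALU  WAW r3
c1: i1 and.ALU  RAW r3
c2: i2&i3 mul.MUL;or.ALU  2-wide
c3: i4 ld.MEM  no-port MEM/MUL
c4: i5 mulh.MUL  no-port MUL/MUL
c5: i6&i7 mulh.MUL;xor.ALU  2-wide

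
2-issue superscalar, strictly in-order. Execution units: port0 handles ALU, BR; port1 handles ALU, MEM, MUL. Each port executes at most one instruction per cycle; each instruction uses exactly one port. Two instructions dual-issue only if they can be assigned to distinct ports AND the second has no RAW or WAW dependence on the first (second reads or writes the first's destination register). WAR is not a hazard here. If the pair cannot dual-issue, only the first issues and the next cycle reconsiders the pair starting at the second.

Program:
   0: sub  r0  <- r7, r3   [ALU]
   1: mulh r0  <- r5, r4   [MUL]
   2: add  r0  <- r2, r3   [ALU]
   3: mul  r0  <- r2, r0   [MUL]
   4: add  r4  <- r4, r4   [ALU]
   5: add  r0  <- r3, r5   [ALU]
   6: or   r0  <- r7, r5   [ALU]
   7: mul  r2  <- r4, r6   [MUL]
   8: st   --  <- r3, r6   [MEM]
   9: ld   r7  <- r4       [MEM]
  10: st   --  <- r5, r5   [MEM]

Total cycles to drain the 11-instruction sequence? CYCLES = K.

CYCLES = 9

  cy0 -> i0 (sub) WAW r0
  cy1 -> i1 (mulh) WAW r0
  cy2 -> i2 (add) RAW+WAW r0
  cy3 -> i3,i4 (mul add) 2-wide
  cy4 -> i5 (add) WAW r0
  cy5 -> i6,i7 (or mul) 2-wide
  cy6 -> i8 (st) no-port MEM/MEM
  cy7 -> i9 (ld) no-port MEM/MEM
  cy8 -> i10 (st) tail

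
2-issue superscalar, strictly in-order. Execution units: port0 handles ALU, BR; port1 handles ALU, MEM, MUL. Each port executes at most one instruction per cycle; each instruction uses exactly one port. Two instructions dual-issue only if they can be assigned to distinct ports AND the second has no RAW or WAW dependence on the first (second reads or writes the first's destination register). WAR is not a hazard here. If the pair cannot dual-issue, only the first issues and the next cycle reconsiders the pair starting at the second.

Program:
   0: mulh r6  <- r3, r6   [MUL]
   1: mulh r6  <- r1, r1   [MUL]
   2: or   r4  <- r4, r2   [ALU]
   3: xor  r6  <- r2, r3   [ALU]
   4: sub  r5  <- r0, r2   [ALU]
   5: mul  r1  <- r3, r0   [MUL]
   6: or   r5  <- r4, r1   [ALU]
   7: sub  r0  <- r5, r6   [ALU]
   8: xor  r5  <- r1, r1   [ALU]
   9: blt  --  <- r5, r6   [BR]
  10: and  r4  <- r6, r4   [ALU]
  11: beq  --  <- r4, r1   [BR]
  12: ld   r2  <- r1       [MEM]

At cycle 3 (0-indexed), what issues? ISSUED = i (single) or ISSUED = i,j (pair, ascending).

  cy0 -> i0 (mulh) no-port MUL/MUL
  cy1 -> i1+i2 (mulh;or) pair
  cy2 -> i3+i4 (xor;sub) pair
  cy3 -> i5 (mul) RAW r1
  cy4 -> i6 (or) RAW r5
  cy5 -> i7+i8 (sub;xor) pair
  cy6 -> i9+i10 (blt;and) pair
  cy7 -> i11+i12 (beq;ld) pair

ISSUED = 5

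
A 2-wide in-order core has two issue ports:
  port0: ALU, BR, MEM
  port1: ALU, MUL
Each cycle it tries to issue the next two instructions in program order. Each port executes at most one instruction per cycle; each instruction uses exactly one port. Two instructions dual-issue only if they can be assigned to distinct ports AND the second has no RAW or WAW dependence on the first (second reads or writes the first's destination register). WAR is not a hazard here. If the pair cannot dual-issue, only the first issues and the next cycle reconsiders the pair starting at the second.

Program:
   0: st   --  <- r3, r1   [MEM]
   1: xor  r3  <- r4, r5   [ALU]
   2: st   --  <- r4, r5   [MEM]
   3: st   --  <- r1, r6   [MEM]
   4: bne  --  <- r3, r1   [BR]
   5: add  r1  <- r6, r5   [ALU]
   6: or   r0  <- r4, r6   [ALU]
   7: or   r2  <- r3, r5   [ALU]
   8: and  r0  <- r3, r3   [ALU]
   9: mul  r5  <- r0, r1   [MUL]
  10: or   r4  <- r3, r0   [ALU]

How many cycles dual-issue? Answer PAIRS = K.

PAIRS = 4

c0: i0&i1 st;xor  2-wide
c1: i2 st  no-port MEM/MEM
c2: i3 st  no-port MEM/BR
c3: i4&i5 bne;add  2-wide
c4: i6&i7 or;or  2-wide
c5: i8 and  RAW r0
c6: i9&i10 mul;or  2-wide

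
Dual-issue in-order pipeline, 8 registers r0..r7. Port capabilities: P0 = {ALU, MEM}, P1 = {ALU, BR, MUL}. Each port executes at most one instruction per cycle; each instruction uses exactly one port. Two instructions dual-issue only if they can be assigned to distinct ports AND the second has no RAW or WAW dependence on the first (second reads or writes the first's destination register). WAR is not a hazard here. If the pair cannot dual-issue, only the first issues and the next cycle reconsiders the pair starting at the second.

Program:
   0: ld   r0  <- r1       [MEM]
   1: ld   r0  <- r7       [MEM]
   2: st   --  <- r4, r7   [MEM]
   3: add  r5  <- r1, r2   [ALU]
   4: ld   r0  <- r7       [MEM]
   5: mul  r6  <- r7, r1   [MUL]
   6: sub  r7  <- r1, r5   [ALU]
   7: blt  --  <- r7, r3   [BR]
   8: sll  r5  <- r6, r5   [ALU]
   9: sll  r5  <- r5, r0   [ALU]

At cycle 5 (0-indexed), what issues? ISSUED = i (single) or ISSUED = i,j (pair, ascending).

c0: i0 ld.MEM  no-port MEM/MEM
c1: i1 ld.MEM  no-port MEM/MEM
c2: i2+i3 st.MEM+add.ALU  pair
c3: i4+i5 ld.MEM+mul.MUL  pair
c4: i6 sub.ALU  RAW r7
c5: i7+i8 blt.BR+sll.ALU  pair
c6: i9 sll.ALU  tail

ISSUED = 7,8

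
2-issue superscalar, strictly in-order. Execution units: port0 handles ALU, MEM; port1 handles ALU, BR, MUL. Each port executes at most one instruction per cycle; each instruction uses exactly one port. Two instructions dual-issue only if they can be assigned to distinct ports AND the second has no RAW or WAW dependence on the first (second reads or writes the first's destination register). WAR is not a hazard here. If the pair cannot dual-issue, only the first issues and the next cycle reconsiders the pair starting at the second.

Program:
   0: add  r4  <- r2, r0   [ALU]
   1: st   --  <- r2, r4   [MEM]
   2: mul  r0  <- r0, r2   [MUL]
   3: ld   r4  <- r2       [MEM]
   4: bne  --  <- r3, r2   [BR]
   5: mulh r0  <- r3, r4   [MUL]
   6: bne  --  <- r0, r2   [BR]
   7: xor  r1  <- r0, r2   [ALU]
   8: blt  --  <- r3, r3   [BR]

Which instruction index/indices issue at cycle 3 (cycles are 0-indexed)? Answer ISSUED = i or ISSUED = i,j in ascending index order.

ISSUED = 5

c0: i0 add  RAW r4
c1: i1+i2 st+mul  2-wide
c2: i3+i4 ld+bne  2-wide
c3: i5 mulh  no-port MUL/BR
c4: i6+i7 bne+xor  2-wide
c5: i8 blt  tail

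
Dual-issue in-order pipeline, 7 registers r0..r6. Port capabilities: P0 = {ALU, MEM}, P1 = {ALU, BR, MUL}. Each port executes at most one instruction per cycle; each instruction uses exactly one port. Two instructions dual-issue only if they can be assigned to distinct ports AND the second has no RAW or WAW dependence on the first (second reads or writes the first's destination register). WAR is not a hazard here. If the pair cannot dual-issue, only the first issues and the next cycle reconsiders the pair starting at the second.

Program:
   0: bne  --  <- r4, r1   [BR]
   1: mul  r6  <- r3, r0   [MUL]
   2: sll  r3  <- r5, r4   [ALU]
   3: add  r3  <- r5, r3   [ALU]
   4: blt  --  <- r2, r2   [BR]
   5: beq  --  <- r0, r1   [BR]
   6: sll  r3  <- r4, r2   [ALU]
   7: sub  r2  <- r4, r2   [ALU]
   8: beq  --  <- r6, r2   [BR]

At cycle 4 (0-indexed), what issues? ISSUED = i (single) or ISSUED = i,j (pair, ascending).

ISSUED = 7

0. bne.BR @i0  | no-port BR/MUL
1. mul.MUL sll.ALU @i1+i2  | 2-wide
2. add.ALU blt.BR @i3+i4  | 2-wide
3. beq.BR sll.ALU @i5+i6  | 2-wide
4. sub.ALU @i7  | RAW r2
5. beq.BR @i8  | tail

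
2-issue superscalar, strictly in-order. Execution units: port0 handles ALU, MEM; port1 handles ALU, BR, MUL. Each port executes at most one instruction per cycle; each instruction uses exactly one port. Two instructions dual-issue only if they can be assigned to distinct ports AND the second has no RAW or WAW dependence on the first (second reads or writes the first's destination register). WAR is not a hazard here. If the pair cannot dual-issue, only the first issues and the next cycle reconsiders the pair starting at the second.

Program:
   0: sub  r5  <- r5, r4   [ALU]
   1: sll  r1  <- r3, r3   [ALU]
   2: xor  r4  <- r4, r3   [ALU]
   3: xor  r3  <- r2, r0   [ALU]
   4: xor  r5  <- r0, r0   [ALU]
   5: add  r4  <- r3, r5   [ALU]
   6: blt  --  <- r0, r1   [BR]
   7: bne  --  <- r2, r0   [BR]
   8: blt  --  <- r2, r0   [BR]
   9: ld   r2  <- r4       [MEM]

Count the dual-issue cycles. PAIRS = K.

PAIRS = 4

#0 head=0: sub sll i0&i1 dual
#1 head=2: xor xor i2&i3 dual
#2 head=4: xor i4 RAW r5
#3 head=5: add blt i5&i6 dual
#4 head=7: bne i7 no-port BR/BR
#5 head=8: blt ld i8&i9 dual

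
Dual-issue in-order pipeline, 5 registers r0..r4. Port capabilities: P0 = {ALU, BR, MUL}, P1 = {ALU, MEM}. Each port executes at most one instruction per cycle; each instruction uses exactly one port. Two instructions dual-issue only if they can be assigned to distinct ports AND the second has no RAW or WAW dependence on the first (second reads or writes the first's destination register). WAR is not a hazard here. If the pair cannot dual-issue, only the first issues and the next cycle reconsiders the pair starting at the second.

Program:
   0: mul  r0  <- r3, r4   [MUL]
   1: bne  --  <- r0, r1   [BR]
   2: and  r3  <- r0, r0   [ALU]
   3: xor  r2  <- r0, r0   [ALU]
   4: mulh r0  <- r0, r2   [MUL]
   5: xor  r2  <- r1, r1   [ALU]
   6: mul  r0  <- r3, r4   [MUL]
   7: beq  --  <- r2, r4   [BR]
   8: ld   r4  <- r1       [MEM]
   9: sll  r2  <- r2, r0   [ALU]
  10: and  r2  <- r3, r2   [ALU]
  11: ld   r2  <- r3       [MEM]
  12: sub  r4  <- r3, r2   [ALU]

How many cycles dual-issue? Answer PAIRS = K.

PAIRS = 3

t=0 i0:mul ; no-port MUL/BR
t=1 i1,i2:bne+and ; dual
t=2 i3:xor ; RAW r2
t=3 i4,i5:mulh+xor ; dual
t=4 i6:mul ; no-port MUL/BR
t=5 i7,i8:beq+ld ; dual
t=6 i9:sll ; RAW+WAW r2
t=7 i10:and ; WAW r2
t=8 i11:ld ; RAW r2
t=9 i12:sub ; tail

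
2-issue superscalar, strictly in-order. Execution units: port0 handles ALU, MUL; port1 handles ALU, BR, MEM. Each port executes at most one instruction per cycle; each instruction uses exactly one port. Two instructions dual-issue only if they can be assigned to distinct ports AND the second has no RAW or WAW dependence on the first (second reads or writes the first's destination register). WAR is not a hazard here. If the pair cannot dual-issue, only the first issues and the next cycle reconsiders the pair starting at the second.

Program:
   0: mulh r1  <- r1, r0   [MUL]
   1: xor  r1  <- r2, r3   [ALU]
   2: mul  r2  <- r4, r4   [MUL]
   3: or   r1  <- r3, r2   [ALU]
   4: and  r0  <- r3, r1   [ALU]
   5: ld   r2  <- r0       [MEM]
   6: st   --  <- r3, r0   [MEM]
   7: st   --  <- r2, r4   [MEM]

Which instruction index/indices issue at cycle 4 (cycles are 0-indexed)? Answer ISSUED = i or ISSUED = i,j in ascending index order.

ISSUED = 5

0. mulh.MUL @i0  | WAW r1
1. xor.ALU/mul.MUL @i1,i2  | pair
2. or.ALU @i3  | RAW r1
3. and.ALU @i4  | RAW r0
4. ld.MEM @i5  | no-port MEM/MEM
5. st.MEM @i6  | no-port MEM/MEM
6. st.MEM @i7  | tail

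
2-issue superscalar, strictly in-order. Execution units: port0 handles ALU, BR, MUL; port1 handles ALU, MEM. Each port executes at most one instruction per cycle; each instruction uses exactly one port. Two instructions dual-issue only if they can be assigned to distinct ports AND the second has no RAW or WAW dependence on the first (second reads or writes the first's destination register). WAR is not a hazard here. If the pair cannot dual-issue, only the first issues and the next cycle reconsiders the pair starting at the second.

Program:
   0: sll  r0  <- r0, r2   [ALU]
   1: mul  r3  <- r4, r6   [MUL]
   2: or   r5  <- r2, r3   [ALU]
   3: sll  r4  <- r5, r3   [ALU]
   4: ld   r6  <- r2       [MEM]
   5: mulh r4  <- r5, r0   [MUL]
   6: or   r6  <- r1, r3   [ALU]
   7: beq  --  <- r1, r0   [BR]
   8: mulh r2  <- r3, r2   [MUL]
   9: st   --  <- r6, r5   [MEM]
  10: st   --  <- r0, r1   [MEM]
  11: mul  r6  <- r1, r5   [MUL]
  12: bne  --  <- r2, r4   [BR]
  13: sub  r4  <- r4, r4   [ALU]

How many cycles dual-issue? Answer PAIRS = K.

PAIRS = 6

c0: i0+i1 sll.ALU;mul.MUL  2-wide
c1: i2 or.ALU  RAW r5
c2: i3+i4 sll.ALU;ld.MEM  2-wide
c3: i5+i6 mulh.MUL;or.ALU  2-wide
c4: i7 beq.BR  no-port BR/MUL
c5: i8+i9 mulh.MUL;st.MEM  2-wide
c6: i10+i11 st.MEM;mul.MUL  2-wide
c7: i12+i13 bne.BR;sub.ALU  2-wide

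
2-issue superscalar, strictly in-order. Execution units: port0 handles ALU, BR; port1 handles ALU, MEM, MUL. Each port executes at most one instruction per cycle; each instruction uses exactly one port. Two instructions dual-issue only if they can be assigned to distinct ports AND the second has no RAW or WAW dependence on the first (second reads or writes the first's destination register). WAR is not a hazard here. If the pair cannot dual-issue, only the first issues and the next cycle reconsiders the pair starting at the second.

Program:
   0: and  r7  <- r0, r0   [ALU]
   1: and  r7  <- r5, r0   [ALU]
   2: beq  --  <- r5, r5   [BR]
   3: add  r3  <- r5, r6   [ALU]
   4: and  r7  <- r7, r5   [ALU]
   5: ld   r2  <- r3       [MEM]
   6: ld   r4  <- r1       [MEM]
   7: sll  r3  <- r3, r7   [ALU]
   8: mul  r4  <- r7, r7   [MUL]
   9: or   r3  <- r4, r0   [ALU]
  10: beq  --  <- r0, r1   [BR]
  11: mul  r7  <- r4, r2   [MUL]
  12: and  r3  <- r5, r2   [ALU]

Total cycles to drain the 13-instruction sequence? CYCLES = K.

c0: i0 and.ALU  WAW r7
c1: i1&i2 and.ALU;beq.BR  pair
c2: i3&i4 add.ALU;and.ALU  pair
c3: i5 ld.MEM  no-port MEM/MEM
c4: i6&i7 ld.MEM;sll.ALU  pair
c5: i8 mul.MUL  RAW r4
c6: i9&i10 or.ALU;beq.BR  pair
c7: i11&i12 mul.MUL;and.ALU  pair

CYCLES = 8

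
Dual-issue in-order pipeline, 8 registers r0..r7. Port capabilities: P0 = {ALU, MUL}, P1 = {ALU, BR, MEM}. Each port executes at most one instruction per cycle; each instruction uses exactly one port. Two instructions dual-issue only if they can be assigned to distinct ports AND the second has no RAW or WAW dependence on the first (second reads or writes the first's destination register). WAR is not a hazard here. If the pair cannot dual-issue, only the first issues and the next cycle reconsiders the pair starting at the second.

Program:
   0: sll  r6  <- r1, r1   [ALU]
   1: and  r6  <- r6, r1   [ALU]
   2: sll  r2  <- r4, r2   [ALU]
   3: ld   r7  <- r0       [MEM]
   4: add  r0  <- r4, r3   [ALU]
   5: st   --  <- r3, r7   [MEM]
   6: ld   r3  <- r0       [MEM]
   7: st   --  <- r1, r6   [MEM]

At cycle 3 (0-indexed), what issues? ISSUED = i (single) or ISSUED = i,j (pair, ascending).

[0] i0  sll  -- RAW+WAW r6
[1] i1&i2  and/sll  -- dual
[2] i3&i4  ld/add  -- dual
[3] i5  st  -- no-port MEM/MEM
[4] i6  ld  -- no-port MEM/MEM
[5] i7  st  -- tail

ISSUED = 5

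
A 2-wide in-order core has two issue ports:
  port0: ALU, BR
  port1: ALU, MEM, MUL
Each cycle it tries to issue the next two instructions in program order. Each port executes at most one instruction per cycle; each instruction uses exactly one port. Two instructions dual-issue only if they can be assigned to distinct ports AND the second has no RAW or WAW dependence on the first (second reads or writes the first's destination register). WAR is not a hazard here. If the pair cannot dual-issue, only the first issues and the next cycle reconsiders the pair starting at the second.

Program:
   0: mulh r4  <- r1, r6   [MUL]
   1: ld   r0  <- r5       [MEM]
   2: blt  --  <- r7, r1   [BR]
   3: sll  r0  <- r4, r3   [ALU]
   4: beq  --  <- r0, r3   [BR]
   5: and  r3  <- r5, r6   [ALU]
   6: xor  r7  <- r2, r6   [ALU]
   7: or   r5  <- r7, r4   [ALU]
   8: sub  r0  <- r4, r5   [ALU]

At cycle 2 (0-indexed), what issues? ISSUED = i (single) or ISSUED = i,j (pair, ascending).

ISSUED = 3

#0 head=0: mulh.MUL i0 no-port MUL/MEM
#1 head=1: ld.MEM;blt.BR i1,i2 pair
#2 head=3: sll.ALU i3 RAW r0
#3 head=4: beq.BR;and.ALU i4,i5 pair
#4 head=6: xor.ALU i6 RAW r7
#5 head=7: or.ALU i7 RAW r5
#6 head=8: sub.ALU i8 tail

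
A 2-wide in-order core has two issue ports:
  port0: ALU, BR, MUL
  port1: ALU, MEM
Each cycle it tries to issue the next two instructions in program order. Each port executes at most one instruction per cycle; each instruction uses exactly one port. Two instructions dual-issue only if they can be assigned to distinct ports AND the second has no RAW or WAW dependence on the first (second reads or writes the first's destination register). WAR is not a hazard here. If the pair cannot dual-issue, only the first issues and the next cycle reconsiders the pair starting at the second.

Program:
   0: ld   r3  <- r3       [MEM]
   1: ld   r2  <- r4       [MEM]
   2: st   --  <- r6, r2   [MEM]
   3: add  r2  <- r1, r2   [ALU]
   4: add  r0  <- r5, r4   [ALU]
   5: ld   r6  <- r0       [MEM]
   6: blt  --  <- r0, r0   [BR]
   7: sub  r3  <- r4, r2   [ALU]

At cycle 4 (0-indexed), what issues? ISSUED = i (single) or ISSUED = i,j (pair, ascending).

t=0 i0:ld.MEM ; no-port MEM/MEM
t=1 i1:ld.MEM ; no-port MEM/MEM
t=2 i2+i3:st.MEM add.ALU ; dual
t=3 i4:add.ALU ; RAW r0
t=4 i5+i6:ld.MEM blt.BR ; dual
t=5 i7:sub.ALU ; tail

ISSUED = 5,6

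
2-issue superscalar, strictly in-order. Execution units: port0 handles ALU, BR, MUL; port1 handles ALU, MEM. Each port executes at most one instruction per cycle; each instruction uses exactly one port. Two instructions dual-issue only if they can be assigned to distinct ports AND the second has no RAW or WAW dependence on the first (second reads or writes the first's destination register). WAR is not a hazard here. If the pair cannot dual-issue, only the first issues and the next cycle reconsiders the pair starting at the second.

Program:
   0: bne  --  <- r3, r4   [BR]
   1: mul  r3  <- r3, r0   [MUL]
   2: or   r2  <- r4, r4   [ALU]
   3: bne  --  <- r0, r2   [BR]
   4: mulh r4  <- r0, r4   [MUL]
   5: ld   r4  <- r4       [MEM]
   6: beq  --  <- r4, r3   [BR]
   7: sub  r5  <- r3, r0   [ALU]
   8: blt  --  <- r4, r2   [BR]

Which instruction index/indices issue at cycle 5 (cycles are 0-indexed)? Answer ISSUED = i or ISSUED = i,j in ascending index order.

ISSUED = 6,7

t=0 i0:bne.BR ; no-port BR/MUL
t=1 i1,i2:mul.MUL or.ALU ; pair
t=2 i3:bne.BR ; no-port BR/MUL
t=3 i4:mulh.MUL ; RAW+WAW r4
t=4 i5:ld.MEM ; RAW r4
t=5 i6,i7:beq.BR sub.ALU ; pair
t=6 i8:blt.BR ; tail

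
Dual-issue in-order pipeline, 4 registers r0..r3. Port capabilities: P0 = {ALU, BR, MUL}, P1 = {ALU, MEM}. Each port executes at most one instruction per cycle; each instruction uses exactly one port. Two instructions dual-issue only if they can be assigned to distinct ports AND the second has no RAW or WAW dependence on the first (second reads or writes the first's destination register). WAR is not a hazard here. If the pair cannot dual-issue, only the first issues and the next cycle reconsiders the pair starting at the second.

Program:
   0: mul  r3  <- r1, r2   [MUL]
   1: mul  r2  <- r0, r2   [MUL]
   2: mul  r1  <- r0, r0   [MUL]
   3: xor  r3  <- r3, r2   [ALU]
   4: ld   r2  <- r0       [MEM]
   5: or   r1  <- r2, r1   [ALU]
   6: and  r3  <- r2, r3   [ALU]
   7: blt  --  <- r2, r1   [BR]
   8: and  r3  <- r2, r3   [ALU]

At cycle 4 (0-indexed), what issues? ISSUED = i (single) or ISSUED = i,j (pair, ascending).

  cy0 -> i0 (mul.MUL) no-port MUL/MUL
  cy1 -> i1 (mul.MUL) no-port MUL/MUL
  cy2 -> i2+i3 (mul.MUL xor.ALU) 2-wide
  cy3 -> i4 (ld.MEM) RAW r2
  cy4 -> i5+i6 (or.ALU and.ALU) 2-wide
  cy5 -> i7+i8 (blt.BR and.ALU) 2-wide

ISSUED = 5,6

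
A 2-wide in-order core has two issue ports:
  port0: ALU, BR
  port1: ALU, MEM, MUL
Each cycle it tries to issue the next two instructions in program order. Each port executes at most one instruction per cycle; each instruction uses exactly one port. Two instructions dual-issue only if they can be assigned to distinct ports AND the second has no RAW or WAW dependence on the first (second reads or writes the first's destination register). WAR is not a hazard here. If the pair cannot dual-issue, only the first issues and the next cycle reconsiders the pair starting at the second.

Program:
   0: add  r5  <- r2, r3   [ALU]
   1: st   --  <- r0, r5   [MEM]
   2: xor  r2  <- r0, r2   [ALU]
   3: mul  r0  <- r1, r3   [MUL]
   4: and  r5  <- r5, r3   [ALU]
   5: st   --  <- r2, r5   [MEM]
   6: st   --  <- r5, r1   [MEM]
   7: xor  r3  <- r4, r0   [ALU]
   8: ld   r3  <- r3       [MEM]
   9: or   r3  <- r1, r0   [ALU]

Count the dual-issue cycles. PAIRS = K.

PAIRS = 3

0. add @i0  | RAW r5
1. st;xor @i1&i2  | pair
2. mul;and @i3&i4  | pair
3. st @i5  | no-port MEM/MEM
4. st;xor @i6&i7  | pair
5. ld @i8  | WAW r3
6. or @i9  | tail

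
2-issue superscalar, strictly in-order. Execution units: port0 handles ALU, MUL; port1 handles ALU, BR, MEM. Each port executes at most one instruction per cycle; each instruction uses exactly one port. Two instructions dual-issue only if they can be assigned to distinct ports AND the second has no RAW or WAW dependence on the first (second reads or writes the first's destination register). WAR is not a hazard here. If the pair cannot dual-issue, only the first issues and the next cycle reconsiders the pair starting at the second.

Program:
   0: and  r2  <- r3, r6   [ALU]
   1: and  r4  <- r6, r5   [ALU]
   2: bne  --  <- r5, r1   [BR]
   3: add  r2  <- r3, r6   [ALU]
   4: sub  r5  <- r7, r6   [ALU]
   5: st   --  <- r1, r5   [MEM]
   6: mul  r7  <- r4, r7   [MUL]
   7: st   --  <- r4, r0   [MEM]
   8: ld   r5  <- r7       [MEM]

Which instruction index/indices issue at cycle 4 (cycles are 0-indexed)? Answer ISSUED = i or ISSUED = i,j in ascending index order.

#0 head=0: and.ALU and.ALU i0&i1 2-wide
#1 head=2: bne.BR add.ALU i2&i3 2-wide
#2 head=4: sub.ALU i4 RAW r5
#3 head=5: st.MEM mul.MUL i5&i6 2-wide
#4 head=7: st.MEM i7 no-port MEM/MEM
#5 head=8: ld.MEM i8 tail

ISSUED = 7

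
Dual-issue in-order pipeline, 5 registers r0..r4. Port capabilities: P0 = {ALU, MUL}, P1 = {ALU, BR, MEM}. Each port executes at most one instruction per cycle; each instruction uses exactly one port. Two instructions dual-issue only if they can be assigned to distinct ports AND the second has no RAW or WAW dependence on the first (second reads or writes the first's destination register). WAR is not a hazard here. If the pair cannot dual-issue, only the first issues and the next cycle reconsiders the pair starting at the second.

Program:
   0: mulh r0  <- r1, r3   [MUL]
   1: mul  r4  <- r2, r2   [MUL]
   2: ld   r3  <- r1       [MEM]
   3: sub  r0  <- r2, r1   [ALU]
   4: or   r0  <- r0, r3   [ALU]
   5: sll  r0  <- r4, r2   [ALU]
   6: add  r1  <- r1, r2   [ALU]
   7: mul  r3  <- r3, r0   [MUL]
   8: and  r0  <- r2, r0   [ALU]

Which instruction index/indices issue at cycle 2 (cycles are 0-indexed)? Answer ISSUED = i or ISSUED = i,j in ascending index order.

ISSUED = 3

0. mulh @i0  | no-port MUL/MUL
1. mul+ld @i1&i2  | pair
2. sub @i3  | RAW+WAW r0
3. or @i4  | WAW r0
4. sll+add @i5&i6  | pair
5. mul+and @i7&i8  | pair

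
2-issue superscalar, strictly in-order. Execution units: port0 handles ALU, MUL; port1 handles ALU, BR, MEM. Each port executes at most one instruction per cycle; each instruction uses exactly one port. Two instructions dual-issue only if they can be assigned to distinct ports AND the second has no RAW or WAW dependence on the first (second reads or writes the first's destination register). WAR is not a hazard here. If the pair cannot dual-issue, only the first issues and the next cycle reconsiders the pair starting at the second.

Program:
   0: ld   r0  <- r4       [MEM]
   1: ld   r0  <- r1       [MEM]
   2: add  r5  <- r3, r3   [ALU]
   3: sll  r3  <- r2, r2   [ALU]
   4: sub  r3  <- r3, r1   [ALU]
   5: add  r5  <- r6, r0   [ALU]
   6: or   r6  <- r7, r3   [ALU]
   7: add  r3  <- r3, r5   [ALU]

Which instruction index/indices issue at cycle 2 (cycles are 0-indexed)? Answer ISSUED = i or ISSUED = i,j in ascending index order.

[0] i0  ld.MEM  -- no-port MEM/MEM
[1] i1,i2  ld.MEM;add.ALU  -- pair
[2] i3  sll.ALU  -- RAW+WAW r3
[3] i4,i5  sub.ALU;add.ALU  -- pair
[4] i6,i7  or.ALU;add.ALU  -- pair

ISSUED = 3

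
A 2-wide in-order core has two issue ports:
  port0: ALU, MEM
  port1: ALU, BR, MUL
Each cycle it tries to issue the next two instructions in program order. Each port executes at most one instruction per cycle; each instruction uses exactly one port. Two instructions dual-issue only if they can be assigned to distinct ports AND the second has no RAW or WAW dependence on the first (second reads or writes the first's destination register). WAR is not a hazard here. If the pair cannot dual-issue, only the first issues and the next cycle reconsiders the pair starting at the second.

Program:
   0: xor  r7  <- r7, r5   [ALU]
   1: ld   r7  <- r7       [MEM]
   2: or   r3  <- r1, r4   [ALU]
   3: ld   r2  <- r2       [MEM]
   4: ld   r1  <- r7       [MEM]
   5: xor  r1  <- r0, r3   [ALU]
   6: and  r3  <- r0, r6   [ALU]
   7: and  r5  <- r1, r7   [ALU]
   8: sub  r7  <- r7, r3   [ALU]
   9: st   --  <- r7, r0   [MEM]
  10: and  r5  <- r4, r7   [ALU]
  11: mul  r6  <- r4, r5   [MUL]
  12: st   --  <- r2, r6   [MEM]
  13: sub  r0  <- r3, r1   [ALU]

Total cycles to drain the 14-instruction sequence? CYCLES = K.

0. xor @i0  | RAW+WAW r7
1. ld+or @i1+i2  | 2-wide
2. ld @i3  | no-port MEM/MEM
3. ld @i4  | WAW r1
4. xor+and @i5+i6  | 2-wide
5. and+sub @i7+i8  | 2-wide
6. st+and @i9+i10  | 2-wide
7. mul @i11  | RAW r6
8. st+sub @i12+i13  | 2-wide

CYCLES = 9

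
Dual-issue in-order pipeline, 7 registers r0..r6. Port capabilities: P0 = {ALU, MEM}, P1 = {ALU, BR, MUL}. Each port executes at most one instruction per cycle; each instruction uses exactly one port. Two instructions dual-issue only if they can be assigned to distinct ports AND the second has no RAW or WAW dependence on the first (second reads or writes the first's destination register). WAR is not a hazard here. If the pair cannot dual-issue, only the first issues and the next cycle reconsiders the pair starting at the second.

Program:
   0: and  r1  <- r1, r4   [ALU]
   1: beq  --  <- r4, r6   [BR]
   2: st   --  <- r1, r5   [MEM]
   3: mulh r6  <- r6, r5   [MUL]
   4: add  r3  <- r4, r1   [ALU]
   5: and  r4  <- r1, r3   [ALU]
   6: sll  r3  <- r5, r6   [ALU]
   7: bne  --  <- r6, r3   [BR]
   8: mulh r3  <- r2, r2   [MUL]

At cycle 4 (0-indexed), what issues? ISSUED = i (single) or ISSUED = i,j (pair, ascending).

ISSUED = 7

t=0 i0+i1:and beq ; dual
t=1 i2+i3:st mulh ; dual
t=2 i4:add ; RAW r3
t=3 i5+i6:and sll ; dual
t=4 i7:bne ; no-port BR/MUL
t=5 i8:mulh ; tail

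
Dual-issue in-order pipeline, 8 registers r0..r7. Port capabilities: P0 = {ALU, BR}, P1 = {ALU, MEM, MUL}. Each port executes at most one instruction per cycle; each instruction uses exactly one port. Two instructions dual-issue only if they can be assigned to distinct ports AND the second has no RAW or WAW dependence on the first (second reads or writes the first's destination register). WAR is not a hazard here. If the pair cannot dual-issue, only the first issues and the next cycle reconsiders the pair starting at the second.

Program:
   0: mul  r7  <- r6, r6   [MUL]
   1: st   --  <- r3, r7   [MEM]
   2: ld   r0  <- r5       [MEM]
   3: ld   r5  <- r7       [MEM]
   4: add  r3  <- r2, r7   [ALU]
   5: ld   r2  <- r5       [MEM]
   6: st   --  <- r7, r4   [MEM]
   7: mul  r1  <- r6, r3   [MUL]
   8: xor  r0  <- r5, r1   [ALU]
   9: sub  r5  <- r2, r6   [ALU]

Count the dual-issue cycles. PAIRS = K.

PAIRS = 2

  cy0 -> i0 (mul.MUL) no-port MUL/MEM
  cy1 -> i1 (st.MEM) no-port MEM/MEM
  cy2 -> i2 (ld.MEM) no-port MEM/MEM
  cy3 -> i3/i4 (ld.MEM add.ALU) 2-wide
  cy4 -> i5 (ld.MEM) no-port MEM/MEM
  cy5 -> i6 (st.MEM) no-port MEM/MUL
  cy6 -> i7 (mul.MUL) RAW r1
  cy7 -> i8/i9 (xor.ALU sub.ALU) 2-wide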